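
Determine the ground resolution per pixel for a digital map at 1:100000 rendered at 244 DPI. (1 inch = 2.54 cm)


pixel_cm = 2.54 / 244 ≈ 0.01041 cm
ground = pixel_cm * 100000 / 100 = 2.54 * 100000 / (244 * 100) = 254000 / 24400 ≈ 10.41 m

10.41 m


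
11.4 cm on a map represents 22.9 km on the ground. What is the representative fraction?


ground = 22.9 km = 2290000 cm; RF denominator = ground / map = 2290000 / 11.4 ≈ 200877; RF = 1:200877

1:200877


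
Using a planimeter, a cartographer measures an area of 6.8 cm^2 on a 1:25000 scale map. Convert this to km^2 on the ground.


ground_area = 6.8 * (25000/100)^2 = 425000.0 m^2 = 0.425 km^2

0.425 km^2


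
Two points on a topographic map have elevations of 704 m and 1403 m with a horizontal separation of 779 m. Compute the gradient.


gradient = (1403 - 704) / 779 = 699 / 779 = 0.8973

0.8973


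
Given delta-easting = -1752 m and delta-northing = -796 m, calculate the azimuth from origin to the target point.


az = atan2(-1752, -796) = -114.4 deg
adjusted to 0-360: 245.6 degrees

245.6 degrees


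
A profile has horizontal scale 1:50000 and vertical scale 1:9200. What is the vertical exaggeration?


VE = horizontal_scale / vertical_scale = 50000 / 9200 ≈ 5.4

5.4x


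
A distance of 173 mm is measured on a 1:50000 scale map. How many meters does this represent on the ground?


ground = 173 mm * 50000 / 1000 = 8650.0 m

8650.0 m


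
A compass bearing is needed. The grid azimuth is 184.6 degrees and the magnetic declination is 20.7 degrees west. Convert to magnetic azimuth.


magnetic azimuth = grid azimuth - declination (east +ve)
mag_az = 184.6 - -20.7 = 205.3 degrees

205.3 degrees


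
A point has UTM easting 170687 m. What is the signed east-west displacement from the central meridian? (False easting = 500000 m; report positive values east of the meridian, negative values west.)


displacement = 170687 - 500000 = -329313 m

-329313 m


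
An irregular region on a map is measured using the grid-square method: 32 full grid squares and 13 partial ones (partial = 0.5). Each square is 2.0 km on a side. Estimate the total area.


effective squares = 32 + 13 * 0.5 = 38.5
area = 38.5 * 4.0 = 154.0 km^2

154.0 km^2


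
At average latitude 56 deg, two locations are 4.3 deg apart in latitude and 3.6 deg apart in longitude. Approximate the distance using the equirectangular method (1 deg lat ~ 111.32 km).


dlat_km = 4.3 * 111.32 = 478.676
dlon_km = 3.6 * 111.32 * cos(56) ≈ 224.098
dist = sqrt(478.676^2 + 224.098^2) ≈ 528.5 km

528.5 km


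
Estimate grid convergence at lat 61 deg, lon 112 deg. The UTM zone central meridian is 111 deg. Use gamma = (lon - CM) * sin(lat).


gamma = (112 - 111) * sin(61) = 1 * 0.87462 = 0.875 degrees

0.875 degrees


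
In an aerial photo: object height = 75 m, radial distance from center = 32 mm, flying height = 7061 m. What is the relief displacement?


d = h * r / H = 75 * 32 / 7061 = 0.34 mm

0.34 mm


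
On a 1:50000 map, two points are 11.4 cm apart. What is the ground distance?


ground = 11.4 cm * 50000 / 100 = 5700.0 m = 5.7 km

5.7 km


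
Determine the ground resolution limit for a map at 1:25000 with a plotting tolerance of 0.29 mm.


ground = 0.29 mm * 25000 / 1000 = 7.25 m

7.25 m


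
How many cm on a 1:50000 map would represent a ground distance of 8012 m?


map_cm = 8012 * 100 / 50000 = 16.024 cm ≈ 16.02 cm

16.02 cm


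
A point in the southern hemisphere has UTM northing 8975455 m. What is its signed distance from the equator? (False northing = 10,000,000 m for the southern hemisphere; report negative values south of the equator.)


For southern: actual = 8975455 - 10000000 = -1024545 m

-1024545 m


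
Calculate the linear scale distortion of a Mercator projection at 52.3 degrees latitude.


SF = 1 / cos(52.3) = 1 / 0.611527 = 1.635

1.635


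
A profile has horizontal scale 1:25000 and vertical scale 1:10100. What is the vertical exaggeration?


VE = horizontal_scale / vertical_scale = 25000 / 10100 ≈ 2.5

2.5x


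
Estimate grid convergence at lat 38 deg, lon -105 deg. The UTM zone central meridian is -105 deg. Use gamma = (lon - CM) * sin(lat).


gamma = (-105 - -105) * sin(38) = 0 * 0.615661 = 0.0 degrees

0.0 degrees


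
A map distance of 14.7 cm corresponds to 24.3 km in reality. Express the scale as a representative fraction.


ground = 24.3 km = 2430000 cm; RF denominator = ground / map = 2430000 / 14.7 ≈ 165306; RF = 1:165306

1:165306


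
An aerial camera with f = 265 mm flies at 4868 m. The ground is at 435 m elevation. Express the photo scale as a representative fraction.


scale = f / (H - h) = 265 mm / 4433 m = 265 / 4433000 = 1:16728

1:16728


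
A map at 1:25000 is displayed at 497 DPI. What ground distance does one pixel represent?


pixel_cm = 2.54 / 497 ≈ 0.005111 cm
ground = pixel_cm * 25000 / 100 = 2.54 * 25000 / (497 * 100) = 63500 / 49700 ≈ 1.28 m

1.28 m


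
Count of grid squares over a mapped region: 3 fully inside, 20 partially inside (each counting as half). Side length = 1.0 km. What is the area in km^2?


effective squares = 3 + 20 * 0.5 = 13.0
area = 13.0 * 1.0 = 13.0 km^2

13.0 km^2


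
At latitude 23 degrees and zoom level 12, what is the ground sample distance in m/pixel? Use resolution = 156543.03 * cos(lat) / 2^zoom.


res = 156543.03 * cos(23) / 2^12 = 156543.03 * 0.92050485 / 4096 = 35.18 m/pixel

35.18 m/pixel


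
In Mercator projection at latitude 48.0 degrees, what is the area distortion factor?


area_distortion = 1/cos^2(48.0) = 2.233

2.233


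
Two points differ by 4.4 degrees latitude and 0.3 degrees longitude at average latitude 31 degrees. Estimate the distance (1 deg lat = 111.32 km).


dlat_km = 4.4 * 111.32 = 489.808
dlon_km = 0.3 * 111.32 * cos(31) ≈ 28.626
dist = sqrt(489.808^2 + 28.626^2) ≈ 490.6 km

490.6 km


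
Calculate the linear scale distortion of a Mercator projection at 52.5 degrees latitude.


SF = 1 / cos(52.5) = 1 / 0.608761 = 1.643

1.643


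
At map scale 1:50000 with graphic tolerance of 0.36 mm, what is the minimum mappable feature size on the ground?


ground = 0.36 mm * 50000 / 1000 = 18.0 m

18.0 m


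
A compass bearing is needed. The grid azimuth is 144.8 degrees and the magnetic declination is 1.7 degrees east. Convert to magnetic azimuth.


magnetic azimuth = grid azimuth - declination (east +ve)
mag_az = 144.8 - 1.7 = 143.1 degrees

143.1 degrees


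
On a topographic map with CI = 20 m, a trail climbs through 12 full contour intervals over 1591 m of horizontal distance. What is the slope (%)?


elevation change = 12 * 20 = 240 m
slope = 240 / 1591 * 100 = 15.1%

15.1%


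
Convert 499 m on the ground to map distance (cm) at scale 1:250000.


map_cm = 499 * 100 / 250000 = 0.1996 cm ≈ 0.2 cm

0.2 cm


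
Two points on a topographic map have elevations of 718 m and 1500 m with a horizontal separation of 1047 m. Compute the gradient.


gradient = (1500 - 718) / 1047 = 782 / 1047 = 0.7469

0.7469


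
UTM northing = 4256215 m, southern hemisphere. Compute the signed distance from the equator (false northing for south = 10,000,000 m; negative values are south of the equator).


For southern: actual = 4256215 - 10000000 = -5743785 m

-5743785 m


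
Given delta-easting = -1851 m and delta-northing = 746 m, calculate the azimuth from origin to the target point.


az = atan2(-1851, 746) = -68.0 deg
adjusted to 0-360: 292.0 degrees

292.0 degrees


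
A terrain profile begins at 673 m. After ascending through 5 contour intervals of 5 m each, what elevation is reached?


elevation = 673 + 5 * 5 = 698 m

698 m


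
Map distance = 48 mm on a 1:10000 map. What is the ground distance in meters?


ground = 48 mm * 10000 / 1000 = 480.0 m

480.0 m


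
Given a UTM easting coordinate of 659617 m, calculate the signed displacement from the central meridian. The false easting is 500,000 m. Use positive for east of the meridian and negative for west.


displacement = 659617 - 500000 = 159617 m

159617 m


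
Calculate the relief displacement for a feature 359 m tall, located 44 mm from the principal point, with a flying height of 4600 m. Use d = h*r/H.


d = h * r / H = 359 * 44 / 4600 = 3.43 mm

3.43 mm


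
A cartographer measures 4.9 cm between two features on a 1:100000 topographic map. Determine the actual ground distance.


ground = 4.9 cm * 100000 / 100 = 4900.0 m = 4.9 km

4.9 km


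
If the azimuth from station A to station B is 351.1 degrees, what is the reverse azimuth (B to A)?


back azimuth = (351.1 + 180) mod 360 = 171.1 degrees

171.1 degrees


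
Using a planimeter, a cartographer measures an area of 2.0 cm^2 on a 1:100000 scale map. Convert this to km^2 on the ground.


ground_area = 2.0 * (100000/100)^2 = 2000000.0 m^2 = 2.0 km^2

2.0 km^2


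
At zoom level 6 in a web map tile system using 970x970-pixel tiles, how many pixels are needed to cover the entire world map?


tiles per axis = 2^6 = 64
total tiles = 64^2 = 4096
pixels per axis = 64 * 970 = 62080
total pixels = 62080^2 = 3853926400

3853926400 pixels


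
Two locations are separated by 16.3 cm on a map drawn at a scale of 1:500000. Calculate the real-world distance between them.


ground = 16.3 cm * 500000 / 100 = 81500.0 m = 81.5 km

81.5 km


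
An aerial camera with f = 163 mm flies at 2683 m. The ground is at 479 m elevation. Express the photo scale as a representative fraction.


scale = f / (H - h) = 163 mm / 2204 m = 163 / 2204000 = 1:13521

1:13521


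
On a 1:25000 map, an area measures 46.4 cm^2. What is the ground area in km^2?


ground_area = 46.4 * (25000/100)^2 = 2900000.0 m^2 = 2.9 km^2

2.9 km^2


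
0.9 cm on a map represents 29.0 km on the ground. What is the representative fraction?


ground = 29.0 km = 2900000 cm; RF denominator = ground / map = 2900000 / 0.9 ≈ 3222222; RF = 1:3222222

1:3222222


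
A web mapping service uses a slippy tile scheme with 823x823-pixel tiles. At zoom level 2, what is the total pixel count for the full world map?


tiles per axis = 2^2 = 4
total tiles = 4^2 = 16
pixels per axis = 4 * 823 = 3292
total pixels = 3292^2 = 10837264

10837264 pixels


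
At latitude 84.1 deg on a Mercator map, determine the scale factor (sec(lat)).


SF = 1 / cos(84.1) = 1 / 0.102793 = 9.728

9.728


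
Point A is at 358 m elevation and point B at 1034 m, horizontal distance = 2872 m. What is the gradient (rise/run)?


gradient = (1034 - 358) / 2872 = 676 / 2872 = 0.2354

0.2354


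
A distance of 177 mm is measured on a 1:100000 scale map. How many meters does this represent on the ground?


ground = 177 mm * 100000 / 1000 = 17700.0 m

17700.0 m


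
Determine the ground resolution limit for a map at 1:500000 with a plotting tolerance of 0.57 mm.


ground = 0.57 mm * 500000 / 1000 = 285.0 m

285.0 m


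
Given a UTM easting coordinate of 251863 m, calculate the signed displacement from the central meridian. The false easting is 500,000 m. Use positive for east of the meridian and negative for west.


displacement = 251863 - 500000 = -248137 m

-248137 m


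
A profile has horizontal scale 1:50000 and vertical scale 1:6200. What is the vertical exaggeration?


VE = horizontal_scale / vertical_scale = 50000 / 6200 ≈ 8.1

8.1x


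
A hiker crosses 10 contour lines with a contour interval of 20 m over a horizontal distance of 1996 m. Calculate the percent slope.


elevation change = 10 * 20 = 200 m
slope = 200 / 1996 * 100 = 10.0%

10.0%


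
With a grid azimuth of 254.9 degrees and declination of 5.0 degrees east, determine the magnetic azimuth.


magnetic azimuth = grid azimuth - declination (east +ve)
mag_az = 254.9 - 5.0 = 249.9 degrees

249.9 degrees


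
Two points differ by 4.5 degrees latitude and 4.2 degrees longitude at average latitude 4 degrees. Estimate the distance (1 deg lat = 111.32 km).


dlat_km = 4.5 * 111.32 = 500.94
dlon_km = 4.2 * 111.32 * cos(4) ≈ 466.405
dist = sqrt(500.94^2 + 466.405^2) ≈ 684.5 km

684.5 km


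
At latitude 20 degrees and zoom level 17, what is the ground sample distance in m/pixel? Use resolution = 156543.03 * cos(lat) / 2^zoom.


res = 156543.03 * cos(20) / 2^17 = 156543.03 * 0.93969262 / 131072 = 1.12 m/pixel

1.12 m/pixel


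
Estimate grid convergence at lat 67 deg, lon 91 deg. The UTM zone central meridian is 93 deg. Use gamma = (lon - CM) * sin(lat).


gamma = (91 - 93) * sin(67) = -2 * 0.920505 = -1.841 degrees

-1.841 degrees


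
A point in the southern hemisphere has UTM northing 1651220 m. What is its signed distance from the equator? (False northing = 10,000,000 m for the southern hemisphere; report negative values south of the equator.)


For southern: actual = 1651220 - 10000000 = -8348780 m

-8348780 m


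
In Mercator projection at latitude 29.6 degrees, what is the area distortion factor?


area_distortion = 1/cos^2(29.6) = 1.323

1.323


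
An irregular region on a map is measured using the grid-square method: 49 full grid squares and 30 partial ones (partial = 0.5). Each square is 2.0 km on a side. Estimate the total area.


effective squares = 49 + 30 * 0.5 = 64.0
area = 64.0 * 4.0 = 256.0 km^2

256.0 km^2


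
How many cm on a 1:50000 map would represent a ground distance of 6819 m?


map_cm = 6819 * 100 / 50000 = 13.638 cm ≈ 13.64 cm

13.64 cm


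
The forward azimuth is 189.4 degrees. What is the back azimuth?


back azimuth = (189.4 + 180) mod 360 = 9.4 degrees

9.4 degrees


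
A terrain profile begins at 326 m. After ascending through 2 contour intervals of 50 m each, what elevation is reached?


elevation = 326 + 2 * 50 = 426 m

426 m


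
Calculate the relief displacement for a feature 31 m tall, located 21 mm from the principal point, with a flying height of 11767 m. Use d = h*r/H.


d = h * r / H = 31 * 21 / 11767 = 0.06 mm

0.06 mm


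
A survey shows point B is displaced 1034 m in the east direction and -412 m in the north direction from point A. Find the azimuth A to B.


az = atan2(1034, -412) = 111.7 deg
adjusted to 0-360: 111.7 degrees

111.7 degrees


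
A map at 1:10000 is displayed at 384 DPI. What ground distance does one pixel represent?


pixel_cm = 2.54 / 384 ≈ 0.006615 cm
ground = pixel_cm * 10000 / 100 = 2.54 * 10000 / (384 * 100) = 25400 / 38400 ≈ 0.66 m

0.66 m


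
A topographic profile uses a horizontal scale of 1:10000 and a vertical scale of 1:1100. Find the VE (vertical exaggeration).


VE = horizontal_scale / vertical_scale = 10000 / 1100 ≈ 9.1

9.1x


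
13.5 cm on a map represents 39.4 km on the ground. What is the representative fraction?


ground = 39.4 km = 3940000 cm; RF denominator = ground / map = 3940000 / 13.5 ≈ 291852; RF = 1:291852

1:291852


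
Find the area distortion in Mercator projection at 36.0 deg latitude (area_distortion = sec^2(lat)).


area_distortion = 1/cos^2(36.0) = 1.528

1.528


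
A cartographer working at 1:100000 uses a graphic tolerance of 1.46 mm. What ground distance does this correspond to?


ground = 1.46 mm * 100000 / 1000 = 146.0 m

146.0 m


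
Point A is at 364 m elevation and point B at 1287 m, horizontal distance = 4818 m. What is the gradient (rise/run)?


gradient = (1287 - 364) / 4818 = 923 / 4818 = 0.1916

0.1916


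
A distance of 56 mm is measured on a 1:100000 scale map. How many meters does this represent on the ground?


ground = 56 mm * 100000 / 1000 = 5600.0 m

5600.0 m


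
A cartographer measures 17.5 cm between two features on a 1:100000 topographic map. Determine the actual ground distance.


ground = 17.5 cm * 100000 / 100 = 17500.0 m = 17.5 km

17.5 km


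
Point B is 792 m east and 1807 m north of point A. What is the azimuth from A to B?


az = atan2(792, 1807) = 23.7 deg
adjusted to 0-360: 23.7 degrees

23.7 degrees


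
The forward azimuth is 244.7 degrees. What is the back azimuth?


back azimuth = (244.7 + 180) mod 360 = 64.7 degrees

64.7 degrees


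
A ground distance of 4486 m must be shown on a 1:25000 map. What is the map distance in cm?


map_cm = 4486 * 100 / 25000 = 17.944 cm ≈ 17.94 cm

17.94 cm


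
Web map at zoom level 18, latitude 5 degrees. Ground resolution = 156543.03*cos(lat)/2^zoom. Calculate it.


res = 156543.03 * cos(5) / 2^18 = 156543.03 * 0.9961947 / 262144 = 0.59 m/pixel

0.59 m/pixel


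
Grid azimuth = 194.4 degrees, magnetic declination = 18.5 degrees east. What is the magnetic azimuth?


magnetic azimuth = grid azimuth - declination (east +ve)
mag_az = 194.4 - 18.5 = 175.9 degrees

175.9 degrees


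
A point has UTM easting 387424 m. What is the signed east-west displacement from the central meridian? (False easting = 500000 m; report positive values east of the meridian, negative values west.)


displacement = 387424 - 500000 = -112576 m

-112576 m


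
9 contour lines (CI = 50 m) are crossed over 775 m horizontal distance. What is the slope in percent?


elevation change = 9 * 50 = 450 m
slope = 450 / 775 * 100 = 58.1%

58.1%


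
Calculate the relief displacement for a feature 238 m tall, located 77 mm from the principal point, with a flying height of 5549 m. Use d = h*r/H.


d = h * r / H = 238 * 77 / 5549 = 3.3 mm

3.3 mm


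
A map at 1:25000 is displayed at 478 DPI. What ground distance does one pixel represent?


pixel_cm = 2.54 / 478 ≈ 0.005314 cm
ground = pixel_cm * 25000 / 100 = 2.54 * 25000 / (478 * 100) = 63500 / 47800 ≈ 1.33 m

1.33 m


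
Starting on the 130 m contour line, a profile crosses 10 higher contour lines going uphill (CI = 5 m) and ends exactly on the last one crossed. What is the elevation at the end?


elevation = 130 + 10 * 5 = 180 m

180 m


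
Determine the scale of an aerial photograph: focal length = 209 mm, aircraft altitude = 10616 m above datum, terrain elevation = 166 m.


scale = f / (H - h) = 209 mm / 10450 m = 209 / 10450000 = 1:50000

1:50000


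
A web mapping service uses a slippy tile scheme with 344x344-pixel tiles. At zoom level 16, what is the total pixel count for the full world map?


tiles per axis = 2^16 = 65536
total tiles = 65536^2 = 4294967296
pixels per axis = 65536 * 344 = 22544384
total pixels = 22544384^2 = 508249249939456

508249249939456 pixels


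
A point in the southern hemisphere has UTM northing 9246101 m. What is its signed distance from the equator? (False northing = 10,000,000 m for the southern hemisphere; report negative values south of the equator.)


For southern: actual = 9246101 - 10000000 = -753899 m

-753899 m


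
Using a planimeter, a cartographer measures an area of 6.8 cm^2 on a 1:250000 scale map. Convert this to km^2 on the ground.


ground_area = 6.8 * (250000/100)^2 = 42500000.0 m^2 = 42.5 km^2

42.5 km^2


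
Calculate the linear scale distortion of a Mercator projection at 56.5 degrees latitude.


SF = 1 / cos(56.5) = 1 / 0.551937 = 1.812

1.812


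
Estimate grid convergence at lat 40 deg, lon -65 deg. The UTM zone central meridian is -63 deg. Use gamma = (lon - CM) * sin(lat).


gamma = (-65 - -63) * sin(40) = -2 * 0.642788 = -1.286 degrees

-1.286 degrees


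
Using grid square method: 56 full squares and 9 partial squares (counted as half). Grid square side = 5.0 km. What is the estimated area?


effective squares = 56 + 9 * 0.5 = 60.5
area = 60.5 * 25.0 = 1512.5 km^2

1512.5 km^2


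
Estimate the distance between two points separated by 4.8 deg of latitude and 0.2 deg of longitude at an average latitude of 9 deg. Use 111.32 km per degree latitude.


dlat_km = 4.8 * 111.32 = 534.336
dlon_km = 0.2 * 111.32 * cos(9) ≈ 21.99
dist = sqrt(534.336^2 + 21.99^2) ≈ 534.8 km

534.8 km


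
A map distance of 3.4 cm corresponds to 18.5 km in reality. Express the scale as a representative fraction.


ground = 18.5 km = 1850000 cm; RF denominator = ground / map = 1850000 / 3.4 ≈ 544118; RF = 1:544118

1:544118


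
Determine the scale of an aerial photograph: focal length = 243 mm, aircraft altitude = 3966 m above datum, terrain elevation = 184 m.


scale = f / (H - h) = 243 mm / 3782 m = 243 / 3782000 = 1:15564

1:15564


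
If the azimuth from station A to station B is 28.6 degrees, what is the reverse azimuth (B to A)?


back azimuth = (28.6 + 180) mod 360 = 208.6 degrees

208.6 degrees


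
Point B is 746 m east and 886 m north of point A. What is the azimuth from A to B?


az = atan2(746, 886) = 40.1 deg
adjusted to 0-360: 40.1 degrees

40.1 degrees


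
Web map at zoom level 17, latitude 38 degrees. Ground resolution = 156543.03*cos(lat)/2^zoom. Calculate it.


res = 156543.03 * cos(38) / 2^17 = 156543.03 * 0.78801075 / 131072 = 0.94 m/pixel

0.94 m/pixel


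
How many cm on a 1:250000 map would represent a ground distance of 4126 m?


map_cm = 4126 * 100 / 250000 = 1.6504 cm ≈ 1.65 cm

1.65 cm


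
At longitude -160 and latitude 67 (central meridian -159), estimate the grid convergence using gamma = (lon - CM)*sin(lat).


gamma = (-160 - -159) * sin(67) = -1 * 0.920505 = -0.921 degrees

-0.921 degrees


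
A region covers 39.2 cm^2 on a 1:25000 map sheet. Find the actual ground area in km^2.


ground_area = 39.2 * (25000/100)^2 = 2450000.0 m^2 = 2.45 km^2

2.45 km^2


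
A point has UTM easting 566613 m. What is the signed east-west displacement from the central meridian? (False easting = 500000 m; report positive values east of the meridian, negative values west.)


displacement = 566613 - 500000 = 66613 m

66613 m


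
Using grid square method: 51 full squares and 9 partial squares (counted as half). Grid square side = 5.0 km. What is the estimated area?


effective squares = 51 + 9 * 0.5 = 55.5
area = 55.5 * 25.0 = 1387.5 km^2

1387.5 km^2


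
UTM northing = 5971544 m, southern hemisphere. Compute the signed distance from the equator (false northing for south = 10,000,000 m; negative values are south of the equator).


For southern: actual = 5971544 - 10000000 = -4028456 m

-4028456 m


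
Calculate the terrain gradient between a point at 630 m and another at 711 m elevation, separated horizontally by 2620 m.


gradient = (711 - 630) / 2620 = 81 / 2620 = 0.0309

0.0309


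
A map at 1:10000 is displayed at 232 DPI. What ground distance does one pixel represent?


pixel_cm = 2.54 / 232 ≈ 0.010948 cm
ground = pixel_cm * 10000 / 100 = 2.54 * 10000 / (232 * 100) = 25400 / 23200 ≈ 1.09 m

1.09 m


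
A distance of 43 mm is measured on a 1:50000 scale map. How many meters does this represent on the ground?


ground = 43 mm * 50000 / 1000 = 2150.0 m

2150.0 m


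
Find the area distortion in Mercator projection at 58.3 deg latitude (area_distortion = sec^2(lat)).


area_distortion = 1/cos^2(58.3) = 3.622

3.622


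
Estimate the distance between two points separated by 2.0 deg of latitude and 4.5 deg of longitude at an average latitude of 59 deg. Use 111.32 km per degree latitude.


dlat_km = 2.0 * 111.32 = 222.64
dlon_km = 4.5 * 111.32 * cos(59) ≈ 258.003
dist = sqrt(222.64^2 + 258.003^2) ≈ 340.8 km

340.8 km


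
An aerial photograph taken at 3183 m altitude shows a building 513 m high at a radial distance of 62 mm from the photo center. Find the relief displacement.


d = h * r / H = 513 * 62 / 3183 = 9.99 mm

9.99 mm


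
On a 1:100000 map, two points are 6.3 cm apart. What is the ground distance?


ground = 6.3 cm * 100000 / 100 = 6300.0 m = 6.3 km

6.3 km


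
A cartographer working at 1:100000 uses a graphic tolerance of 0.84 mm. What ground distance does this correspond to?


ground = 0.84 mm * 100000 / 1000 = 84.0 m

84.0 m


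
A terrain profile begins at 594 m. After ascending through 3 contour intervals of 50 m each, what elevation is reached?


elevation = 594 + 3 * 50 = 744 m

744 m


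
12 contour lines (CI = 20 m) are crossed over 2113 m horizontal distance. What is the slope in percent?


elevation change = 12 * 20 = 240 m
slope = 240 / 2113 * 100 = 11.4%

11.4%


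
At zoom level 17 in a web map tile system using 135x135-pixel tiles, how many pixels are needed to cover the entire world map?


tiles per axis = 2^17 = 131072
total tiles = 131072^2 = 17179869184
pixels per axis = 131072 * 135 = 17694720
total pixels = 17694720^2 = 313103115878400

313103115878400 pixels


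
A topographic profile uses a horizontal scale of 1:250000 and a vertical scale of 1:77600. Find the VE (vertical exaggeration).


VE = horizontal_scale / vertical_scale = 250000 / 77600 ≈ 3.2

3.2x


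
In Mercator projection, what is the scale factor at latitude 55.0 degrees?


SF = 1 / cos(55.0) = 1 / 0.573576 = 1.743

1.743


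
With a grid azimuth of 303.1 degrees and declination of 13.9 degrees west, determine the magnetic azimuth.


magnetic azimuth = grid azimuth - declination (east +ve)
mag_az = 303.1 - -13.9 = 317.0 degrees

317.0 degrees


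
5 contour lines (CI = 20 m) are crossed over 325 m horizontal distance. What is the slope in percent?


elevation change = 5 * 20 = 100 m
slope = 100 / 325 * 100 = 30.8%

30.8%


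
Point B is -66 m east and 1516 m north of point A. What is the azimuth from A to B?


az = atan2(-66, 1516) = -2.5 deg
adjusted to 0-360: 357.5 degrees

357.5 degrees


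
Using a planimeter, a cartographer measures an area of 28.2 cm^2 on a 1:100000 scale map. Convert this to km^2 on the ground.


ground_area = 28.2 * (100000/100)^2 = 28200000.0 m^2 = 28.2 km^2

28.2 km^2


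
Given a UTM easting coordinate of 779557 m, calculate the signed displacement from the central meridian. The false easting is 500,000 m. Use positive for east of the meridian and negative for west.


displacement = 779557 - 500000 = 279557 m

279557 m


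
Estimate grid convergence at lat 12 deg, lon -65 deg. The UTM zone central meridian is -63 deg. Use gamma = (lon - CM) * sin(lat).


gamma = (-65 - -63) * sin(12) = -2 * 0.207912 = -0.416 degrees

-0.416 degrees


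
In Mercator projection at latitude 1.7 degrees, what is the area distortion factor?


area_distortion = 1/cos^2(1.7) = 1.001

1.001


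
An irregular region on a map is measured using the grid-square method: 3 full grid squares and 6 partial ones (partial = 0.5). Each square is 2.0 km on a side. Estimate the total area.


effective squares = 3 + 6 * 0.5 = 6.0
area = 6.0 * 4.0 = 24.0 km^2

24.0 km^2


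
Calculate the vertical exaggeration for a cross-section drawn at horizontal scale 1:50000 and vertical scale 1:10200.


VE = horizontal_scale / vertical_scale = 50000 / 10200 ≈ 4.9

4.9x


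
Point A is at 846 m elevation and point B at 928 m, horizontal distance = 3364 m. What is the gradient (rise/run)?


gradient = (928 - 846) / 3364 = 82 / 3364 = 0.0244

0.0244


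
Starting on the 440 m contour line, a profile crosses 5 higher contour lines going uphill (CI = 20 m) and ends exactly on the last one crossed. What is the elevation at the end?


elevation = 440 + 5 * 20 = 540 m

540 m


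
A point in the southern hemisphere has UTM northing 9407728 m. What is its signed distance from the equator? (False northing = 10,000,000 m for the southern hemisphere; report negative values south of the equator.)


For southern: actual = 9407728 - 10000000 = -592272 m

-592272 m


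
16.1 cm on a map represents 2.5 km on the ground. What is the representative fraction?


ground = 2.5 km = 250000 cm; RF denominator = ground / map = 250000 / 16.1 ≈ 15528; RF = 1:15528

1:15528


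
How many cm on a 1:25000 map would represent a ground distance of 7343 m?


map_cm = 7343 * 100 / 25000 = 29.372 cm ≈ 29.37 cm

29.37 cm


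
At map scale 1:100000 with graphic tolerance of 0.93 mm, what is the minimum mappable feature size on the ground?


ground = 0.93 mm * 100000 / 1000 = 93.0 m

93.0 m


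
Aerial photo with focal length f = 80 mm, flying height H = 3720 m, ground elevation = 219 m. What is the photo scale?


scale = f / (H - h) = 80 mm / 3501 m = 80 / 3501000 = 1:43763

1:43763


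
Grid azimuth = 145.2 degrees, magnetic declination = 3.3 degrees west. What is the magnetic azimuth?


magnetic azimuth = grid azimuth - declination (east +ve)
mag_az = 145.2 - -3.3 = 148.5 degrees

148.5 degrees


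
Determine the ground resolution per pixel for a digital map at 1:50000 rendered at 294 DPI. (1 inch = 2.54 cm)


pixel_cm = 2.54 / 294 ≈ 0.008639 cm
ground = pixel_cm * 50000 / 100 = 2.54 * 50000 / (294 * 100) = 127000 / 29400 ≈ 4.32 m

4.32 m


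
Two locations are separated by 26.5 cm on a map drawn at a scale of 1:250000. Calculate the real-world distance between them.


ground = 26.5 cm * 250000 / 100 = 66250.0 m = 66.25 km

66.25 km


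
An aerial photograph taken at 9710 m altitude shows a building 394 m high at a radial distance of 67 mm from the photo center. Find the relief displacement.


d = h * r / H = 394 * 67 / 9710 = 2.72 mm

2.72 mm


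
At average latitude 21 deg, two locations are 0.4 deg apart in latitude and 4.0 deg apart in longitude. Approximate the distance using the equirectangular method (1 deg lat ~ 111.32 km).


dlat_km = 0.4 * 111.32 = 44.528
dlon_km = 4.0 * 111.32 * cos(21) ≈ 415.705
dist = sqrt(44.528^2 + 415.705^2) ≈ 418.1 km

418.1 km


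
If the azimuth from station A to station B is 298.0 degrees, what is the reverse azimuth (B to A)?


back azimuth = (298.0 + 180) mod 360 = 118.0 degrees

118.0 degrees


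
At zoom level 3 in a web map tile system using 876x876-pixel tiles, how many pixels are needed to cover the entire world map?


tiles per axis = 2^3 = 8
total tiles = 8^2 = 64
pixels per axis = 8 * 876 = 7008
total pixels = 7008^2 = 49112064

49112064 pixels


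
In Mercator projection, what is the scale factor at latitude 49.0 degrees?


SF = 1 / cos(49.0) = 1 / 0.656059 = 1.524

1.524


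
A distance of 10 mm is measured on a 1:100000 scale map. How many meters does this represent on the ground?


ground = 10 mm * 100000 / 1000 = 1000.0 m

1000.0 m


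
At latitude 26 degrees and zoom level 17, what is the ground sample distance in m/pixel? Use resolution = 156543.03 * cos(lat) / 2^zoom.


res = 156543.03 * cos(26) / 2^17 = 156543.03 * 0.89879405 / 131072 = 1.07 m/pixel

1.07 m/pixel


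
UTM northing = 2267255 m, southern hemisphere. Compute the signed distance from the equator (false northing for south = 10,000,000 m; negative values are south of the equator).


For southern: actual = 2267255 - 10000000 = -7732745 m

-7732745 m


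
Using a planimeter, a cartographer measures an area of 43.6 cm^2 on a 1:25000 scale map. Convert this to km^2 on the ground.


ground_area = 43.6 * (25000/100)^2 = 2725000.0 m^2 = 2.725 km^2

2.725 km^2


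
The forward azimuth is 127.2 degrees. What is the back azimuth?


back azimuth = (127.2 + 180) mod 360 = 307.2 degrees

307.2 degrees


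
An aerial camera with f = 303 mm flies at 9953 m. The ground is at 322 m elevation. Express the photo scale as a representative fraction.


scale = f / (H - h) = 303 mm / 9631 m = 303 / 9631000 = 1:31785

1:31785


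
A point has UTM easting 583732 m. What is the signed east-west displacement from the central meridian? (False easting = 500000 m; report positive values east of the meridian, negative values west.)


displacement = 583732 - 500000 = 83732 m

83732 m


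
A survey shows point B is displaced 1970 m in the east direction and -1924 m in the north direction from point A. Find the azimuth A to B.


az = atan2(1970, -1924) = 134.3 deg
adjusted to 0-360: 134.3 degrees

134.3 degrees


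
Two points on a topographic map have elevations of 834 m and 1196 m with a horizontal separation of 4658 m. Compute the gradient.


gradient = (1196 - 834) / 4658 = 362 / 4658 = 0.0777

0.0777


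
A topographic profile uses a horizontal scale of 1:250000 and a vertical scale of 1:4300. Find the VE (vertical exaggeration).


VE = horizontal_scale / vertical_scale = 250000 / 4300 ≈ 58.1

58.1x


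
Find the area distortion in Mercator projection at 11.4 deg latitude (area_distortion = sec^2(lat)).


area_distortion = 1/cos^2(11.4) = 1.041

1.041


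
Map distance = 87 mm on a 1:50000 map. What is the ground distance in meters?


ground = 87 mm * 50000 / 1000 = 4350.0 m

4350.0 m


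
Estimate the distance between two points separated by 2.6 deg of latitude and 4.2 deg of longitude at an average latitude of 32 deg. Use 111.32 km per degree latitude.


dlat_km = 2.6 * 111.32 = 289.432
dlon_km = 4.2 * 111.32 * cos(32) ≈ 396.5
dist = sqrt(289.432^2 + 396.5^2) ≈ 490.9 km

490.9 km


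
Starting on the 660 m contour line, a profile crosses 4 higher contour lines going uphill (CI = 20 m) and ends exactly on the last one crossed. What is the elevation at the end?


elevation = 660 + 4 * 20 = 740 m

740 m


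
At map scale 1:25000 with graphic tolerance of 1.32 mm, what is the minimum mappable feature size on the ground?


ground = 1.32 mm * 25000 / 1000 = 33.0 m

33.0 m


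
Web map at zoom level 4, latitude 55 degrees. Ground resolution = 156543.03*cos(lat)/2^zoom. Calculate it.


res = 156543.03 * cos(55) / 2^4 = 156543.03 * 0.57357644 / 16 = 5611.84 m/pixel

5611.84 m/pixel


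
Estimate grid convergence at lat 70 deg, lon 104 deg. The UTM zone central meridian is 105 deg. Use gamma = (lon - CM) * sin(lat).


gamma = (104 - 105) * sin(70) = -1 * 0.939693 = -0.94 degrees

-0.94 degrees


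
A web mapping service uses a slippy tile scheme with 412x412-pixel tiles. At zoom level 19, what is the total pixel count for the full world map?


tiles per axis = 2^19 = 524288
total tiles = 524288^2 = 274877906944
pixels per axis = 524288 * 412 = 216006656
total pixels = 216006656^2 = 46658875436302336

46658875436302336 pixels


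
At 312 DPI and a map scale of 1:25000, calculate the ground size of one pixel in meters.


pixel_cm = 2.54 / 312 ≈ 0.008141 cm
ground = pixel_cm * 25000 / 100 = 2.54 * 25000 / (312 * 100) = 63500 / 31200 ≈ 2.04 m

2.04 m


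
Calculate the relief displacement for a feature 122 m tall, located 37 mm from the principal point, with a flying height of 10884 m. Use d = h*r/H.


d = h * r / H = 122 * 37 / 10884 = 0.41 mm

0.41 mm


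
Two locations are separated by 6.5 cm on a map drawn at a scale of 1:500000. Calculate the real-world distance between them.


ground = 6.5 cm * 500000 / 100 = 32500.0 m = 32.5 km

32.5 km


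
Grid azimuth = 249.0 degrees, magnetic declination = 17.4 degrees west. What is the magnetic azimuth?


magnetic azimuth = grid azimuth - declination (east +ve)
mag_az = 249.0 - -17.4 = 266.4 degrees

266.4 degrees


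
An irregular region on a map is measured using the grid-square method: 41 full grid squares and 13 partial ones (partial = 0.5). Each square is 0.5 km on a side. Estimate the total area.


effective squares = 41 + 13 * 0.5 = 47.5
area = 47.5 * 0.25 = 11.875 km^2

11.875 km^2


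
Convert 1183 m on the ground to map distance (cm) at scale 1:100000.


map_cm = 1183 * 100 / 100000 = 1.183 cm ≈ 1.18 cm

1.18 cm


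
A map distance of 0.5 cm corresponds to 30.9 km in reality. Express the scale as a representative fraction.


ground = 30.9 km = 3090000 cm; RF denominator = ground / map = 3090000 / 0.5 = 6180000; RF = 1:6180000

1:6180000


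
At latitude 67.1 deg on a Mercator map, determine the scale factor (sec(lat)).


SF = 1 / cos(67.1) = 1 / 0.389124 = 2.57

2.57


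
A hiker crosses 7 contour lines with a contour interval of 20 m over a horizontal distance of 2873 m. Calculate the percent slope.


elevation change = 7 * 20 = 140 m
slope = 140 / 2873 * 100 = 4.9%

4.9%


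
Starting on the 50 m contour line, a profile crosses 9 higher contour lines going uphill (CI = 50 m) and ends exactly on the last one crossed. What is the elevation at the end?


elevation = 50 + 9 * 50 = 500 m

500 m


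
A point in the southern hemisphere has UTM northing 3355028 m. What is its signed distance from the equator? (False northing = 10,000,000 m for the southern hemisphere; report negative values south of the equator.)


For southern: actual = 3355028 - 10000000 = -6644972 m

-6644972 m


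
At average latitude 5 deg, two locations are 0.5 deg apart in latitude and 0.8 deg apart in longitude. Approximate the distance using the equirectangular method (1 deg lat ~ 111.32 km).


dlat_km = 0.5 * 111.32 = 55.66
dlon_km = 0.8 * 111.32 * cos(5) ≈ 88.717
dist = sqrt(55.66^2 + 88.717^2) ≈ 104.7 km

104.7 km


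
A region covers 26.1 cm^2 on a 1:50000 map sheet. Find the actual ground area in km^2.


ground_area = 26.1 * (50000/100)^2 = 6525000.0 m^2 = 6.525 km^2

6.525 km^2


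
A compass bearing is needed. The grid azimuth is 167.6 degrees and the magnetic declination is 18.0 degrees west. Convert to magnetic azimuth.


magnetic azimuth = grid azimuth - declination (east +ve)
mag_az = 167.6 - -18.0 = 185.6 degrees

185.6 degrees


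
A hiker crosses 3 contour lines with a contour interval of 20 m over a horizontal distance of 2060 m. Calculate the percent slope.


elevation change = 3 * 20 = 60 m
slope = 60 / 2060 * 100 = 2.9%

2.9%


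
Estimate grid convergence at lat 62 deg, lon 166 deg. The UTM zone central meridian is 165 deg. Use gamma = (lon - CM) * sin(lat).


gamma = (166 - 165) * sin(62) = 1 * 0.882948 = 0.883 degrees

0.883 degrees


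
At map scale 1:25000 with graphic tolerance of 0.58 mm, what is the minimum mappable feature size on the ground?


ground = 0.58 mm * 25000 / 1000 = 14.5 m

14.5 m


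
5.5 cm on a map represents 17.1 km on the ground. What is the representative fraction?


ground = 17.1 km = 1710000 cm; RF denominator = ground / map = 1710000 / 5.5 ≈ 310909; RF = 1:310909

1:310909


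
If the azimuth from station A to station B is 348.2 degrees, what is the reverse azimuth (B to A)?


back azimuth = (348.2 + 180) mod 360 = 168.2 degrees

168.2 degrees


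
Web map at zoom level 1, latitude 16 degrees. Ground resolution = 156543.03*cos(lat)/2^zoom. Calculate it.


res = 156543.03 * cos(16) / 2^1 = 156543.03 * 0.9612617 / 2 = 75239.41 m/pixel

75239.41 m/pixel


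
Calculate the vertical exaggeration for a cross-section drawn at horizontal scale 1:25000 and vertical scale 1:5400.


VE = horizontal_scale / vertical_scale = 25000 / 5400 ≈ 4.6

4.6x


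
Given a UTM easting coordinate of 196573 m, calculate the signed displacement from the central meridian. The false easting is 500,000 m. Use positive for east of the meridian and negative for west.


displacement = 196573 - 500000 = -303427 m

-303427 m


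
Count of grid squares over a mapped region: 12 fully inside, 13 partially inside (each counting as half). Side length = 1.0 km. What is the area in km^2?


effective squares = 12 + 13 * 0.5 = 18.5
area = 18.5 * 1.0 = 18.5 km^2

18.5 km^2


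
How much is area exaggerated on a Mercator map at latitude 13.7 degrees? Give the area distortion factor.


area_distortion = 1/cos^2(13.7) = 1.059

1.059


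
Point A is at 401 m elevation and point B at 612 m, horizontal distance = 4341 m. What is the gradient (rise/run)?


gradient = (612 - 401) / 4341 = 211 / 4341 = 0.0486

0.0486


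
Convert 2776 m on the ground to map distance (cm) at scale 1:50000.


map_cm = 2776 * 100 / 50000 = 5.552 cm ≈ 5.55 cm

5.55 cm
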